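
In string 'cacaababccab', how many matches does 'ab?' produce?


Pattern 'ab?' matches 'a' optionally followed by 'b'.
String: 'cacaababccab'
Scanning left to right for 'a' then checking next char:
  Match 1: 'a' (a not followed by b)
  Match 2: 'a' (a not followed by b)
  Match 3: 'ab' (a followed by b)
  Match 4: 'ab' (a followed by b)
  Match 5: 'ab' (a followed by b)
Total matches: 5

5


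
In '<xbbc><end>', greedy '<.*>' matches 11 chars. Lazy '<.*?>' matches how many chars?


Greedy '<.*>' tries to match as MUCH as possible.
Lazy '<.*?>' tries to match as LITTLE as possible.

String: '<xbbc><end>'
Greedy '<.*>' starts at first '<' and extends to the LAST '>': '<xbbc><end>' (11 chars)
Lazy '<.*?>' starts at first '<' and stops at the FIRST '>': '<xbbc>' (6 chars)

6


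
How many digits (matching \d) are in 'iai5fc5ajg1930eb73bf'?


\d matches any digit 0-9.
Scanning 'iai5fc5ajg1930eb73bf':
  pos 3: '5' -> DIGIT
  pos 6: '5' -> DIGIT
  pos 10: '1' -> DIGIT
  pos 11: '9' -> DIGIT
  pos 12: '3' -> DIGIT
  pos 13: '0' -> DIGIT
  pos 16: '7' -> DIGIT
  pos 17: '3' -> DIGIT
Digits found: ['5', '5', '1', '9', '3', '0', '7', '3']
Total: 8

8


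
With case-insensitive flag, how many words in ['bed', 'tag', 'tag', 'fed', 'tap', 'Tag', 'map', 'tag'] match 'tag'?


Case-insensitive matching: compare each word's lowercase form to 'tag'.
  'bed' -> lower='bed' -> no
  'tag' -> lower='tag' -> MATCH
  'tag' -> lower='tag' -> MATCH
  'fed' -> lower='fed' -> no
  'tap' -> lower='tap' -> no
  'Tag' -> lower='tag' -> MATCH
  'map' -> lower='map' -> no
  'tag' -> lower='tag' -> MATCH
Matches: ['tag', 'tag', 'Tag', 'tag']
Count: 4

4


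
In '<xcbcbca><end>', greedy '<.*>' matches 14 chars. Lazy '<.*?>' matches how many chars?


Greedy '<.*>' tries to match as MUCH as possible.
Lazy '<.*?>' tries to match as LITTLE as possible.

String: '<xcbcbca><end>'
Greedy '<.*>' starts at first '<' and extends to the LAST '>': '<xcbcbca><end>' (14 chars)
Lazy '<.*?>' starts at first '<' and stops at the FIRST '>': '<xcbcbca>' (9 chars)

9


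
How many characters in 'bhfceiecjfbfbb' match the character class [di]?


Character class [di] matches any of: {d, i}
Scanning string 'bhfceiecjfbfbb' character by character:
  pos 0: 'b' -> no
  pos 1: 'h' -> no
  pos 2: 'f' -> no
  pos 3: 'c' -> no
  pos 4: 'e' -> no
  pos 5: 'i' -> MATCH
  pos 6: 'e' -> no
  pos 7: 'c' -> no
  pos 8: 'j' -> no
  pos 9: 'f' -> no
  pos 10: 'b' -> no
  pos 11: 'f' -> no
  pos 12: 'b' -> no
  pos 13: 'b' -> no
Total matches: 1

1


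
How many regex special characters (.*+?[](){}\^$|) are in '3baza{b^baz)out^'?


Regex special characters are: . * + ? [ ] ( ) { } \ ^ $ |
Scanning '3baza{b^baz)out^':
  pos 5: '{' -> SPECIAL
  pos 7: '^' -> SPECIAL
  pos 11: ')' -> SPECIAL
  pos 15: '^' -> SPECIAL
Special chars found: ['{', '^', ')', '^']
Total: 4

4


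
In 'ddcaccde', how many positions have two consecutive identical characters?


Looking for consecutive identical characters in 'ddcaccde':
  pos 0-1: 'd' vs 'd' -> MATCH ('dd')
  pos 1-2: 'd' vs 'c' -> different
  pos 2-3: 'c' vs 'a' -> different
  pos 3-4: 'a' vs 'c' -> different
  pos 4-5: 'c' vs 'c' -> MATCH ('cc')
  pos 5-6: 'c' vs 'd' -> different
  pos 6-7: 'd' vs 'e' -> different
Consecutive identical pairs: ['dd', 'cc']
Count: 2

2


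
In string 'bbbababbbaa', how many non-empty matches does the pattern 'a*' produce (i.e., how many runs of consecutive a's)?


Pattern 'a*' matches zero or more a's. We want non-empty runs of consecutive a's.
String: 'bbbababbbaa'
Walking through the string to find runs of a's:
  Run 1: positions 3-3 -> 'a'
  Run 2: positions 5-5 -> 'a'
  Run 3: positions 9-10 -> 'aa'
Non-empty runs found: ['a', 'a', 'aa']
Count: 3

3


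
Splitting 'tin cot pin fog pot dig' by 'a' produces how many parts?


Splitting by 'a' breaks the string at each occurrence of the separator.
Text: 'tin cot pin fog pot dig'
Parts after split:
  Part 1: 'tin cot pin fog pot dig'
Total parts: 1

1


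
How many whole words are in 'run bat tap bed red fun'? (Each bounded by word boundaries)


Word boundaries (\b) mark the start/end of each word.
Text: 'run bat tap bed red fun'
Splitting by whitespace:
  Word 1: 'run'
  Word 2: 'bat'
  Word 3: 'tap'
  Word 4: 'bed'
  Word 5: 'red'
  Word 6: 'fun'
Total whole words: 6

6


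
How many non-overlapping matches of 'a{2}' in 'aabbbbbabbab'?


Pattern 'a{2}' matches exactly 2 consecutive a's (greedy, non-overlapping).
String: 'aabbbbbabbab'
Scanning for runs of a's:
  Run at pos 0: 'aa' (length 2) -> 1 match(es)
  Run at pos 7: 'a' (length 1) -> 0 match(es)
  Run at pos 10: 'a' (length 1) -> 0 match(es)
Matches found: ['aa']
Total: 1

1


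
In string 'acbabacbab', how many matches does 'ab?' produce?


Pattern 'ab?' matches 'a' optionally followed by 'b'.
String: 'acbabacbab'
Scanning left to right for 'a' then checking next char:
  Match 1: 'a' (a not followed by b)
  Match 2: 'ab' (a followed by b)
  Match 3: 'a' (a not followed by b)
  Match 4: 'ab' (a followed by b)
Total matches: 4

4


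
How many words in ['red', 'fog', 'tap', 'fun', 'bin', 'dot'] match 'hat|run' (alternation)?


Alternation 'hat|run' matches either 'hat' or 'run'.
Checking each word:
  'red' -> no
  'fog' -> no
  'tap' -> no
  'fun' -> no
  'bin' -> no
  'dot' -> no
Matches: []
Count: 0

0


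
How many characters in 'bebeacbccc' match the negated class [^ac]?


Negated class [^ac] matches any char NOT in {a, c}
Scanning 'bebeacbccc':
  pos 0: 'b' -> MATCH
  pos 1: 'e' -> MATCH
  pos 2: 'b' -> MATCH
  pos 3: 'e' -> MATCH
  pos 4: 'a' -> no (excluded)
  pos 5: 'c' -> no (excluded)
  pos 6: 'b' -> MATCH
  pos 7: 'c' -> no (excluded)
  pos 8: 'c' -> no (excluded)
  pos 9: 'c' -> no (excluded)
Total matches: 5

5


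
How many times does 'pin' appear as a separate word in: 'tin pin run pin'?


Scanning each word for exact match 'pin':
  Word 1: 'tin' -> no
  Word 2: 'pin' -> MATCH
  Word 3: 'run' -> no
  Word 4: 'pin' -> MATCH
Total matches: 2

2


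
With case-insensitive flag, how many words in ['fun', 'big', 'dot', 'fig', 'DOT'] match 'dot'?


Case-insensitive matching: compare each word's lowercase form to 'dot'.
  'fun' -> lower='fun' -> no
  'big' -> lower='big' -> no
  'dot' -> lower='dot' -> MATCH
  'fig' -> lower='fig' -> no
  'DOT' -> lower='dot' -> MATCH
Matches: ['dot', 'DOT']
Count: 2

2


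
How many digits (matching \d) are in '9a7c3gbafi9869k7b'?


\d matches any digit 0-9.
Scanning '9a7c3gbafi9869k7b':
  pos 0: '9' -> DIGIT
  pos 2: '7' -> DIGIT
  pos 4: '3' -> DIGIT
  pos 10: '9' -> DIGIT
  pos 11: '8' -> DIGIT
  pos 12: '6' -> DIGIT
  pos 13: '9' -> DIGIT
  pos 15: '7' -> DIGIT
Digits found: ['9', '7', '3', '9', '8', '6', '9', '7']
Total: 8

8


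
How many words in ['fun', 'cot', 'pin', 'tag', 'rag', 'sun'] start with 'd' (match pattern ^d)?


Pattern ^d anchors to start of word. Check which words begin with 'd':
  'fun' -> no
  'cot' -> no
  'pin' -> no
  'tag' -> no
  'rag' -> no
  'sun' -> no
Matching words: []
Count: 0

0


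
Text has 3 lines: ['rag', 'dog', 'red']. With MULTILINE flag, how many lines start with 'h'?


With MULTILINE flag, ^ matches the start of each line.
Lines: ['rag', 'dog', 'red']
Checking which lines start with 'h':
  Line 1: 'rag' -> no
  Line 2: 'dog' -> no
  Line 3: 'red' -> no
Matching lines: []
Count: 0

0


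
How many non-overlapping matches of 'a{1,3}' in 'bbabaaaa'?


Pattern 'a{1,3}' matches between 1 and 3 consecutive a's (greedy).
String: 'bbabaaaa'
Finding runs of a's and applying greedy matching:
  Run at pos 2: 'a' (length 1)
  Run at pos 4: 'aaaa' (length 4)
Matches: ['a', 'aaa', 'a']
Count: 3

3


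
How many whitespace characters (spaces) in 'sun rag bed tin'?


\s matches whitespace characters (spaces, tabs, etc.).
Text: 'sun rag bed tin'
This text has 4 words separated by spaces.
Number of spaces = number of words - 1 = 4 - 1 = 3

3


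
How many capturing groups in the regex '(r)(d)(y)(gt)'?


To count capturing groups, count each '(' that starts a group.
Pattern: '(r)(d)(y)(gt)'
Walking through the pattern:
  Position 0: '(' -> group #1
  Position 3: '(' -> group #2
  Position 6: '(' -> group #3
  Position 9: '(' -> group #4
Total capturing groups: 4

4


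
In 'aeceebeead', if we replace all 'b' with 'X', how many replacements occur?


re.sub('b', 'X', text) replaces every occurrence of 'b' with 'X'.
Text: 'aeceebeead'
Scanning for 'b':
  pos 5: 'b' -> replacement #1
Total replacements: 1

1


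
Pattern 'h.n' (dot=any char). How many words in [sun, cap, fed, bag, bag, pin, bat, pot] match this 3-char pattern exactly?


Pattern 'h.n' means: starts with 'h', any single char, ends with 'n'.
Checking each word (must be exactly 3 chars):
  'sun' (len=3): no
  'cap' (len=3): no
  'fed' (len=3): no
  'bag' (len=3): no
  'bag' (len=3): no
  'pin' (len=3): no
  'bat' (len=3): no
  'pot' (len=3): no
Matching words: []
Total: 0

0


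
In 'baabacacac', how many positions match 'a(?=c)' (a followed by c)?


Lookahead 'a(?=c)' matches 'a' only when followed by 'c'.
String: 'baabacacac'
Checking each position where char is 'a':
  pos 1: 'a' -> no (next='a')
  pos 2: 'a' -> no (next='b')
  pos 4: 'a' -> MATCH (next='c')
  pos 6: 'a' -> MATCH (next='c')
  pos 8: 'a' -> MATCH (next='c')
Matching positions: [4, 6, 8]
Count: 3

3


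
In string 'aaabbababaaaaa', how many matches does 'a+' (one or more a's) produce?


Pattern 'a+' matches one or more consecutive a's.
String: 'aaabbababaaaaa'
Scanning for runs of a:
  Match 1: 'aaa' (length 3)
  Match 2: 'a' (length 1)
  Match 3: 'a' (length 1)
  Match 4: 'aaaaa' (length 5)
Total matches: 4

4


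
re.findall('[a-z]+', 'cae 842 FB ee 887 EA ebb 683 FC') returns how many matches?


Pattern '[a-z]+' finds one or more lowercase letters.
Text: 'cae 842 FB ee 887 EA ebb 683 FC'
Scanning for matches:
  Match 1: 'cae'
  Match 2: 'ee'
  Match 3: 'ebb'
Total matches: 3

3


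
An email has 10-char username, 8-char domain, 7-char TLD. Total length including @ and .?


An email address has format: username@domain.tld
Username length: 10
'@' character: 1
Domain length: 8
'.' character: 1
TLD length: 7
Total = 10 + 1 + 8 + 1 + 7 = 27

27


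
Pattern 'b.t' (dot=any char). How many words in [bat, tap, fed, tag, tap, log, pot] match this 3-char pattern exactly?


Pattern 'b.t' means: starts with 'b', any single char, ends with 't'.
Checking each word (must be exactly 3 chars):
  'bat' (len=3): MATCH
  'tap' (len=3): no
  'fed' (len=3): no
  'tag' (len=3): no
  'tap' (len=3): no
  'log' (len=3): no
  'pot' (len=3): no
Matching words: ['bat']
Total: 1

1


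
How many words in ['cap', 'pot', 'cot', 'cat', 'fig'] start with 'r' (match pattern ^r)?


Pattern ^r anchors to start of word. Check which words begin with 'r':
  'cap' -> no
  'pot' -> no
  'cot' -> no
  'cat' -> no
  'fig' -> no
Matching words: []
Count: 0

0


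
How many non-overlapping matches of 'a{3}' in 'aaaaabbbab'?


Pattern 'a{3}' matches exactly 3 consecutive a's (greedy, non-overlapping).
String: 'aaaaabbbab'
Scanning for runs of a's:
  Run at pos 0: 'aaaaa' (length 5) -> 1 match(es)
  Run at pos 8: 'a' (length 1) -> 0 match(es)
Matches found: ['aaa']
Total: 1

1


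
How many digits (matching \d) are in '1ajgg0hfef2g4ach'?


\d matches any digit 0-9.
Scanning '1ajgg0hfef2g4ach':
  pos 0: '1' -> DIGIT
  pos 5: '0' -> DIGIT
  pos 10: '2' -> DIGIT
  pos 12: '4' -> DIGIT
Digits found: ['1', '0', '2', '4']
Total: 4

4


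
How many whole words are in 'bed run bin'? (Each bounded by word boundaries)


Word boundaries (\b) mark the start/end of each word.
Text: 'bed run bin'
Splitting by whitespace:
  Word 1: 'bed'
  Word 2: 'run'
  Word 3: 'bin'
Total whole words: 3

3


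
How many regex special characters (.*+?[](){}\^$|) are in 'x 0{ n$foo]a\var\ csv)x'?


Regex special characters are: . * + ? [ ] ( ) { } \ ^ $ |
Scanning 'x 0{ n$foo]a\var\ csv)x':
  pos 3: '{' -> SPECIAL
  pos 6: '$' -> SPECIAL
  pos 10: ']' -> SPECIAL
  pos 12: '\' -> SPECIAL
  pos 16: '\' -> SPECIAL
  pos 21: ')' -> SPECIAL
Special chars found: ['{', '$', ']', '\\', '\\', ')']
Total: 6

6


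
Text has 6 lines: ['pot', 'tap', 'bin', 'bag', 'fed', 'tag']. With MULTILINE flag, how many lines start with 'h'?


With MULTILINE flag, ^ matches the start of each line.
Lines: ['pot', 'tap', 'bin', 'bag', 'fed', 'tag']
Checking which lines start with 'h':
  Line 1: 'pot' -> no
  Line 2: 'tap' -> no
  Line 3: 'bin' -> no
  Line 4: 'bag' -> no
  Line 5: 'fed' -> no
  Line 6: 'tag' -> no
Matching lines: []
Count: 0

0


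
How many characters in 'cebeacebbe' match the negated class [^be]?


Negated class [^be] matches any char NOT in {b, e}
Scanning 'cebeacebbe':
  pos 0: 'c' -> MATCH
  pos 1: 'e' -> no (excluded)
  pos 2: 'b' -> no (excluded)
  pos 3: 'e' -> no (excluded)
  pos 4: 'a' -> MATCH
  pos 5: 'c' -> MATCH
  pos 6: 'e' -> no (excluded)
  pos 7: 'b' -> no (excluded)
  pos 8: 'b' -> no (excluded)
  pos 9: 'e' -> no (excluded)
Total matches: 3

3


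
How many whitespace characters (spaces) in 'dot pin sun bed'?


\s matches whitespace characters (spaces, tabs, etc.).
Text: 'dot pin sun bed'
This text has 4 words separated by spaces.
Number of spaces = number of words - 1 = 4 - 1 = 3

3


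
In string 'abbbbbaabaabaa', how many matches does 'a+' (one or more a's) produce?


Pattern 'a+' matches one or more consecutive a's.
String: 'abbbbbaabaabaa'
Scanning for runs of a:
  Match 1: 'a' (length 1)
  Match 2: 'aa' (length 2)
  Match 3: 'aa' (length 2)
  Match 4: 'aa' (length 2)
Total matches: 4

4


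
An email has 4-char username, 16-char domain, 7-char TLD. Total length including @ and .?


An email address has format: username@domain.tld
Username length: 4
'@' character: 1
Domain length: 16
'.' character: 1
TLD length: 7
Total = 4 + 1 + 16 + 1 + 7 = 29

29


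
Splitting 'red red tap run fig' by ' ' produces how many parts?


Splitting by ' ' breaks the string at each occurrence of the separator.
Text: 'red red tap run fig'
Parts after split:
  Part 1: 'red'
  Part 2: 'red'
  Part 3: 'tap'
  Part 4: 'run'
  Part 5: 'fig'
Total parts: 5

5


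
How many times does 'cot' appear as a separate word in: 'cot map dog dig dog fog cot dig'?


Scanning each word for exact match 'cot':
  Word 1: 'cot' -> MATCH
  Word 2: 'map' -> no
  Word 3: 'dog' -> no
  Word 4: 'dig' -> no
  Word 5: 'dog' -> no
  Word 6: 'fog' -> no
  Word 7: 'cot' -> MATCH
  Word 8: 'dig' -> no
Total matches: 2

2


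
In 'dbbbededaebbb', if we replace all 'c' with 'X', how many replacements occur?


re.sub('c', 'X', text) replaces every occurrence of 'c' with 'X'.
Text: 'dbbbededaebbb'
Scanning for 'c':
Total replacements: 0

0


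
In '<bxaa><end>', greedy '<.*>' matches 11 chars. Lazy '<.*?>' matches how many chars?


Greedy '<.*>' tries to match as MUCH as possible.
Lazy '<.*?>' tries to match as LITTLE as possible.

String: '<bxaa><end>'
Greedy '<.*>' starts at first '<' and extends to the LAST '>': '<bxaa><end>' (11 chars)
Lazy '<.*?>' starts at first '<' and stops at the FIRST '>': '<bxaa>' (6 chars)

6


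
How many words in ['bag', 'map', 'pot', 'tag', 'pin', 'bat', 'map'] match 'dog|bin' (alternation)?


Alternation 'dog|bin' matches either 'dog' or 'bin'.
Checking each word:
  'bag' -> no
  'map' -> no
  'pot' -> no
  'tag' -> no
  'pin' -> no
  'bat' -> no
  'map' -> no
Matches: []
Count: 0

0


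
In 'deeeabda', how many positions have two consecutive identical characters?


Looking for consecutive identical characters in 'deeeabda':
  pos 0-1: 'd' vs 'e' -> different
  pos 1-2: 'e' vs 'e' -> MATCH ('ee')
  pos 2-3: 'e' vs 'e' -> MATCH ('ee')
  pos 3-4: 'e' vs 'a' -> different
  pos 4-5: 'a' vs 'b' -> different
  pos 5-6: 'b' vs 'd' -> different
  pos 6-7: 'd' vs 'a' -> different
Consecutive identical pairs: ['ee', 'ee']
Count: 2

2


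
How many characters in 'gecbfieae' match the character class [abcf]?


Character class [abcf] matches any of: {a, b, c, f}
Scanning string 'gecbfieae' character by character:
  pos 0: 'g' -> no
  pos 1: 'e' -> no
  pos 2: 'c' -> MATCH
  pos 3: 'b' -> MATCH
  pos 4: 'f' -> MATCH
  pos 5: 'i' -> no
  pos 6: 'e' -> no
  pos 7: 'a' -> MATCH
  pos 8: 'e' -> no
Total matches: 4

4


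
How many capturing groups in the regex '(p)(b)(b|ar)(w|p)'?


To count capturing groups, count each '(' that starts a group.
Pattern: '(p)(b)(b|ar)(w|p)'
Walking through the pattern:
  Position 0: '(' -> group #1
  Position 3: '(' -> group #2
  Position 6: '(' -> group #3
  Position 12: '(' -> group #4
Total capturing groups: 4

4


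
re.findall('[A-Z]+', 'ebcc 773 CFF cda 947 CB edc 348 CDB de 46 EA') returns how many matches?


Pattern '[A-Z]+' finds one or more uppercase letters.
Text: 'ebcc 773 CFF cda 947 CB edc 348 CDB de 46 EA'
Scanning for matches:
  Match 1: 'CFF'
  Match 2: 'CB'
  Match 3: 'CDB'
  Match 4: 'EA'
Total matches: 4

4


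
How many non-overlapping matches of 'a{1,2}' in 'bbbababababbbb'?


Pattern 'a{1,2}' matches between 1 and 2 consecutive a's (greedy).
String: 'bbbababababbbb'
Finding runs of a's and applying greedy matching:
  Run at pos 3: 'a' (length 1)
  Run at pos 5: 'a' (length 1)
  Run at pos 7: 'a' (length 1)
  Run at pos 9: 'a' (length 1)
Matches: ['a', 'a', 'a', 'a']
Count: 4

4


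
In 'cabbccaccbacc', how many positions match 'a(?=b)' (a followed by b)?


Lookahead 'a(?=b)' matches 'a' only when followed by 'b'.
String: 'cabbccaccbacc'
Checking each position where char is 'a':
  pos 1: 'a' -> MATCH (next='b')
  pos 6: 'a' -> no (next='c')
  pos 10: 'a' -> no (next='c')
Matching positions: [1]
Count: 1

1


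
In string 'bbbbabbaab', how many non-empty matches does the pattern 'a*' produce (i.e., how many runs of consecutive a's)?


Pattern 'a*' matches zero or more a's. We want non-empty runs of consecutive a's.
String: 'bbbbabbaab'
Walking through the string to find runs of a's:
  Run 1: positions 4-4 -> 'a'
  Run 2: positions 7-8 -> 'aa'
Non-empty runs found: ['a', 'aa']
Count: 2

2


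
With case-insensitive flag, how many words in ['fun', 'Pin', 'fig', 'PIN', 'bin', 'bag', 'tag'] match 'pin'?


Case-insensitive matching: compare each word's lowercase form to 'pin'.
  'fun' -> lower='fun' -> no
  'Pin' -> lower='pin' -> MATCH
  'fig' -> lower='fig' -> no
  'PIN' -> lower='pin' -> MATCH
  'bin' -> lower='bin' -> no
  'bag' -> lower='bag' -> no
  'tag' -> lower='tag' -> no
Matches: ['Pin', 'PIN']
Count: 2

2


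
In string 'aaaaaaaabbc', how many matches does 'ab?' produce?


Pattern 'ab?' matches 'a' optionally followed by 'b'.
String: 'aaaaaaaabbc'
Scanning left to right for 'a' then checking next char:
  Match 1: 'a' (a not followed by b)
  Match 2: 'a' (a not followed by b)
  Match 3: 'a' (a not followed by b)
  Match 4: 'a' (a not followed by b)
  Match 5: 'a' (a not followed by b)
  Match 6: 'a' (a not followed by b)
  Match 7: 'a' (a not followed by b)
  Match 8: 'ab' (a followed by b)
Total matches: 8

8


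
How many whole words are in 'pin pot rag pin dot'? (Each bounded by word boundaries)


Word boundaries (\b) mark the start/end of each word.
Text: 'pin pot rag pin dot'
Splitting by whitespace:
  Word 1: 'pin'
  Word 2: 'pot'
  Word 3: 'rag'
  Word 4: 'pin'
  Word 5: 'dot'
Total whole words: 5

5


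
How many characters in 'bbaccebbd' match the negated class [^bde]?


Negated class [^bde] matches any char NOT in {b, d, e}
Scanning 'bbaccebbd':
  pos 0: 'b' -> no (excluded)
  pos 1: 'b' -> no (excluded)
  pos 2: 'a' -> MATCH
  pos 3: 'c' -> MATCH
  pos 4: 'c' -> MATCH
  pos 5: 'e' -> no (excluded)
  pos 6: 'b' -> no (excluded)
  pos 7: 'b' -> no (excluded)
  pos 8: 'd' -> no (excluded)
Total matches: 3

3


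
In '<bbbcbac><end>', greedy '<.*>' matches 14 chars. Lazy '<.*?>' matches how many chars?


Greedy '<.*>' tries to match as MUCH as possible.
Lazy '<.*?>' tries to match as LITTLE as possible.

String: '<bbbcbac><end>'
Greedy '<.*>' starts at first '<' and extends to the LAST '>': '<bbbcbac><end>' (14 chars)
Lazy '<.*?>' starts at first '<' and stops at the FIRST '>': '<bbbcbac>' (9 chars)

9


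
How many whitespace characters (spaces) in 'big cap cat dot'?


\s matches whitespace characters (spaces, tabs, etc.).
Text: 'big cap cat dot'
This text has 4 words separated by spaces.
Number of spaces = number of words - 1 = 4 - 1 = 3

3


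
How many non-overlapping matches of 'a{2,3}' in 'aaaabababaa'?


Pattern 'a{2,3}' matches between 2 and 3 consecutive a's (greedy).
String: 'aaaabababaa'
Finding runs of a's and applying greedy matching:
  Run at pos 0: 'aaaa' (length 4)
  Run at pos 5: 'a' (length 1)
  Run at pos 7: 'a' (length 1)
  Run at pos 9: 'aa' (length 2)
Matches: ['aaa', 'aa']
Count: 2

2


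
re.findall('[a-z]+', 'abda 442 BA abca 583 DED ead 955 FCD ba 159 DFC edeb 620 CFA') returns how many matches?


Pattern '[a-z]+' finds one or more lowercase letters.
Text: 'abda 442 BA abca 583 DED ead 955 FCD ba 159 DFC edeb 620 CFA'
Scanning for matches:
  Match 1: 'abda'
  Match 2: 'abca'
  Match 3: 'ead'
  Match 4: 'ba'
  Match 5: 'edeb'
Total matches: 5

5


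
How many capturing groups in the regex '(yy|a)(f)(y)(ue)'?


To count capturing groups, count each '(' that starts a group.
Pattern: '(yy|a)(f)(y)(ue)'
Walking through the pattern:
  Position 0: '(' -> group #1
  Position 6: '(' -> group #2
  Position 9: '(' -> group #3
  Position 12: '(' -> group #4
Total capturing groups: 4

4


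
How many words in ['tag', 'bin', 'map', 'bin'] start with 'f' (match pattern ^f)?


Pattern ^f anchors to start of word. Check which words begin with 'f':
  'tag' -> no
  'bin' -> no
  'map' -> no
  'bin' -> no
Matching words: []
Count: 0

0


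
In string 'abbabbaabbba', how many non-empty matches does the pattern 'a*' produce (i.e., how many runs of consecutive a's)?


Pattern 'a*' matches zero or more a's. We want non-empty runs of consecutive a's.
String: 'abbabbaabbba'
Walking through the string to find runs of a's:
  Run 1: positions 0-0 -> 'a'
  Run 2: positions 3-3 -> 'a'
  Run 3: positions 6-7 -> 'aa'
  Run 4: positions 11-11 -> 'a'
Non-empty runs found: ['a', 'a', 'aa', 'a']
Count: 4

4


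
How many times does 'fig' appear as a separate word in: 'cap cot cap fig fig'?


Scanning each word for exact match 'fig':
  Word 1: 'cap' -> no
  Word 2: 'cot' -> no
  Word 3: 'cap' -> no
  Word 4: 'fig' -> MATCH
  Word 5: 'fig' -> MATCH
Total matches: 2

2


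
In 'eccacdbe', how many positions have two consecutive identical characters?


Looking for consecutive identical characters in 'eccacdbe':
  pos 0-1: 'e' vs 'c' -> different
  pos 1-2: 'c' vs 'c' -> MATCH ('cc')
  pos 2-3: 'c' vs 'a' -> different
  pos 3-4: 'a' vs 'c' -> different
  pos 4-5: 'c' vs 'd' -> different
  pos 5-6: 'd' vs 'b' -> different
  pos 6-7: 'b' vs 'e' -> different
Consecutive identical pairs: ['cc']
Count: 1

1


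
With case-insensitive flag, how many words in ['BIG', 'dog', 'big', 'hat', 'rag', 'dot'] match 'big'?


Case-insensitive matching: compare each word's lowercase form to 'big'.
  'BIG' -> lower='big' -> MATCH
  'dog' -> lower='dog' -> no
  'big' -> lower='big' -> MATCH
  'hat' -> lower='hat' -> no
  'rag' -> lower='rag' -> no
  'dot' -> lower='dot' -> no
Matches: ['BIG', 'big']
Count: 2

2


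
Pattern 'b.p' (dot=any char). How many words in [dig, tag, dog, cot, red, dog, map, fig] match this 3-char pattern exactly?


Pattern 'b.p' means: starts with 'b', any single char, ends with 'p'.
Checking each word (must be exactly 3 chars):
  'dig' (len=3): no
  'tag' (len=3): no
  'dog' (len=3): no
  'cot' (len=3): no
  'red' (len=3): no
  'dog' (len=3): no
  'map' (len=3): no
  'fig' (len=3): no
Matching words: []
Total: 0

0


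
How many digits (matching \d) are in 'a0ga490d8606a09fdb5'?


\d matches any digit 0-9.
Scanning 'a0ga490d8606a09fdb5':
  pos 1: '0' -> DIGIT
  pos 4: '4' -> DIGIT
  pos 5: '9' -> DIGIT
  pos 6: '0' -> DIGIT
  pos 8: '8' -> DIGIT
  pos 9: '6' -> DIGIT
  pos 10: '0' -> DIGIT
  pos 11: '6' -> DIGIT
  pos 13: '0' -> DIGIT
  pos 14: '9' -> DIGIT
  pos 18: '5' -> DIGIT
Digits found: ['0', '4', '9', '0', '8', '6', '0', '6', '0', '9', '5']
Total: 11

11


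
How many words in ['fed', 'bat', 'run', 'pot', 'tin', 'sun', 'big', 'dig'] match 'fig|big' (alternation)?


Alternation 'fig|big' matches either 'fig' or 'big'.
Checking each word:
  'fed' -> no
  'bat' -> no
  'run' -> no
  'pot' -> no
  'tin' -> no
  'sun' -> no
  'big' -> MATCH
  'dig' -> no
Matches: ['big']
Count: 1

1


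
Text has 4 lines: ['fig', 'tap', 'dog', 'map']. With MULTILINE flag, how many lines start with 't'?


With MULTILINE flag, ^ matches the start of each line.
Lines: ['fig', 'tap', 'dog', 'map']
Checking which lines start with 't':
  Line 1: 'fig' -> no
  Line 2: 'tap' -> MATCH
  Line 3: 'dog' -> no
  Line 4: 'map' -> no
Matching lines: ['tap']
Count: 1

1


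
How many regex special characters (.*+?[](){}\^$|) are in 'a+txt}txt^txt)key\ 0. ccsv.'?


Regex special characters are: . * + ? [ ] ( ) { } \ ^ $ |
Scanning 'a+txt}txt^txt)key\ 0. ccsv.':
  pos 1: '+' -> SPECIAL
  pos 5: '}' -> SPECIAL
  pos 9: '^' -> SPECIAL
  pos 13: ')' -> SPECIAL
  pos 17: '\' -> SPECIAL
  pos 20: '.' -> SPECIAL
  pos 26: '.' -> SPECIAL
Special chars found: ['+', '}', '^', ')', '\\', '.', '.']
Total: 7

7


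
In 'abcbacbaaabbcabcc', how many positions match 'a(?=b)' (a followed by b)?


Lookahead 'a(?=b)' matches 'a' only when followed by 'b'.
String: 'abcbacbaaabbcabcc'
Checking each position where char is 'a':
  pos 0: 'a' -> MATCH (next='b')
  pos 4: 'a' -> no (next='c')
  pos 7: 'a' -> no (next='a')
  pos 8: 'a' -> no (next='a')
  pos 9: 'a' -> MATCH (next='b')
  pos 13: 'a' -> MATCH (next='b')
Matching positions: [0, 9, 13]
Count: 3

3


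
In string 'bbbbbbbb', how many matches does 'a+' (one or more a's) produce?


Pattern 'a+' matches one or more consecutive a's.
String: 'bbbbbbbb'
Scanning for runs of a:
Total matches: 0

0


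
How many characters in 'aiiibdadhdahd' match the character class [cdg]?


Character class [cdg] matches any of: {c, d, g}
Scanning string 'aiiibdadhdahd' character by character:
  pos 0: 'a' -> no
  pos 1: 'i' -> no
  pos 2: 'i' -> no
  pos 3: 'i' -> no
  pos 4: 'b' -> no
  pos 5: 'd' -> MATCH
  pos 6: 'a' -> no
  pos 7: 'd' -> MATCH
  pos 8: 'h' -> no
  pos 9: 'd' -> MATCH
  pos 10: 'a' -> no
  pos 11: 'h' -> no
  pos 12: 'd' -> MATCH
Total matches: 4

4


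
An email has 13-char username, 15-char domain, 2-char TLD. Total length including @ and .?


An email address has format: username@domain.tld
Username length: 13
'@' character: 1
Domain length: 15
'.' character: 1
TLD length: 2
Total = 13 + 1 + 15 + 1 + 2 = 32

32


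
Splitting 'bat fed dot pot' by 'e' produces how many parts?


Splitting by 'e' breaks the string at each occurrence of the separator.
Text: 'bat fed dot pot'
Parts after split:
  Part 1: 'bat f'
  Part 2: 'd dot pot'
Total parts: 2

2


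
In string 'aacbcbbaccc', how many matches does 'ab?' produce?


Pattern 'ab?' matches 'a' optionally followed by 'b'.
String: 'aacbcbbaccc'
Scanning left to right for 'a' then checking next char:
  Match 1: 'a' (a not followed by b)
  Match 2: 'a' (a not followed by b)
  Match 3: 'a' (a not followed by b)
Total matches: 3

3


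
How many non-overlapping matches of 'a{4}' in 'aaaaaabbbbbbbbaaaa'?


Pattern 'a{4}' matches exactly 4 consecutive a's (greedy, non-overlapping).
String: 'aaaaaabbbbbbbbaaaa'
Scanning for runs of a's:
  Run at pos 0: 'aaaaaa' (length 6) -> 1 match(es)
  Run at pos 14: 'aaaa' (length 4) -> 1 match(es)
Matches found: ['aaaa', 'aaaa']
Total: 2

2


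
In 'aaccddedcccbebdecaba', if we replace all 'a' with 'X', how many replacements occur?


re.sub('a', 'X', text) replaces every occurrence of 'a' with 'X'.
Text: 'aaccddedcccbebdecaba'
Scanning for 'a':
  pos 0: 'a' -> replacement #1
  pos 1: 'a' -> replacement #2
  pos 17: 'a' -> replacement #3
  pos 19: 'a' -> replacement #4
Total replacements: 4

4


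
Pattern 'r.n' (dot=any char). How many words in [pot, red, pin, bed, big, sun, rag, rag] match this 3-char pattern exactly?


Pattern 'r.n' means: starts with 'r', any single char, ends with 'n'.
Checking each word (must be exactly 3 chars):
  'pot' (len=3): no
  'red' (len=3): no
  'pin' (len=3): no
  'bed' (len=3): no
  'big' (len=3): no
  'sun' (len=3): no
  'rag' (len=3): no
  'rag' (len=3): no
Matching words: []
Total: 0

0


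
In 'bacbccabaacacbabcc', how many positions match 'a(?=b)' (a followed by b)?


Lookahead 'a(?=b)' matches 'a' only when followed by 'b'.
String: 'bacbccabaacacbabcc'
Checking each position where char is 'a':
  pos 1: 'a' -> no (next='c')
  pos 6: 'a' -> MATCH (next='b')
  pos 8: 'a' -> no (next='a')
  pos 9: 'a' -> no (next='c')
  pos 11: 'a' -> no (next='c')
  pos 14: 'a' -> MATCH (next='b')
Matching positions: [6, 14]
Count: 2

2


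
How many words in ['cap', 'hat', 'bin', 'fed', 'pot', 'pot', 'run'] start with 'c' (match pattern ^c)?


Pattern ^c anchors to start of word. Check which words begin with 'c':
  'cap' -> MATCH (starts with 'c')
  'hat' -> no
  'bin' -> no
  'fed' -> no
  'pot' -> no
  'pot' -> no
  'run' -> no
Matching words: ['cap']
Count: 1

1


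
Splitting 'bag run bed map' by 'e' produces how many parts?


Splitting by 'e' breaks the string at each occurrence of the separator.
Text: 'bag run bed map'
Parts after split:
  Part 1: 'bag run b'
  Part 2: 'd map'
Total parts: 2

2


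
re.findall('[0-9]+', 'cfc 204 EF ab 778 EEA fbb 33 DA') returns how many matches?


Pattern '[0-9]+' finds one or more digits.
Text: 'cfc 204 EF ab 778 EEA fbb 33 DA'
Scanning for matches:
  Match 1: '204'
  Match 2: '778'
  Match 3: '33'
Total matches: 3

3


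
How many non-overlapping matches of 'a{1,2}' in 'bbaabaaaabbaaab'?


Pattern 'a{1,2}' matches between 1 and 2 consecutive a's (greedy).
String: 'bbaabaaaabbaaab'
Finding runs of a's and applying greedy matching:
  Run at pos 2: 'aa' (length 2)
  Run at pos 5: 'aaaa' (length 4)
  Run at pos 11: 'aaa' (length 3)
Matches: ['aa', 'aa', 'aa', 'aa', 'a']
Count: 5

5


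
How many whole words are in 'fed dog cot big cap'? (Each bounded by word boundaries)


Word boundaries (\b) mark the start/end of each word.
Text: 'fed dog cot big cap'
Splitting by whitespace:
  Word 1: 'fed'
  Word 2: 'dog'
  Word 3: 'cot'
  Word 4: 'big'
  Word 5: 'cap'
Total whole words: 5

5


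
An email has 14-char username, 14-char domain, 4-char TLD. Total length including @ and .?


An email address has format: username@domain.tld
Username length: 14
'@' character: 1
Domain length: 14
'.' character: 1
TLD length: 4
Total = 14 + 1 + 14 + 1 + 4 = 34

34


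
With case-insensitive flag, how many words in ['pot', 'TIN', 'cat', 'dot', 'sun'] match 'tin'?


Case-insensitive matching: compare each word's lowercase form to 'tin'.
  'pot' -> lower='pot' -> no
  'TIN' -> lower='tin' -> MATCH
  'cat' -> lower='cat' -> no
  'dot' -> lower='dot' -> no
  'sun' -> lower='sun' -> no
Matches: ['TIN']
Count: 1

1


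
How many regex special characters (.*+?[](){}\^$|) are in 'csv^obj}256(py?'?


Regex special characters are: . * + ? [ ] ( ) { } \ ^ $ |
Scanning 'csv^obj}256(py?':
  pos 3: '^' -> SPECIAL
  pos 7: '}' -> SPECIAL
  pos 11: '(' -> SPECIAL
  pos 14: '?' -> SPECIAL
Special chars found: ['^', '}', '(', '?']
Total: 4

4


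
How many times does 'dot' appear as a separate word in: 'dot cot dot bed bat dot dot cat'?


Scanning each word for exact match 'dot':
  Word 1: 'dot' -> MATCH
  Word 2: 'cot' -> no
  Word 3: 'dot' -> MATCH
  Word 4: 'bed' -> no
  Word 5: 'bat' -> no
  Word 6: 'dot' -> MATCH
  Word 7: 'dot' -> MATCH
  Word 8: 'cat' -> no
Total matches: 4

4


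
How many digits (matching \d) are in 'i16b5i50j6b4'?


\d matches any digit 0-9.
Scanning 'i16b5i50j6b4':
  pos 1: '1' -> DIGIT
  pos 2: '6' -> DIGIT
  pos 4: '5' -> DIGIT
  pos 6: '5' -> DIGIT
  pos 7: '0' -> DIGIT
  pos 9: '6' -> DIGIT
  pos 11: '4' -> DIGIT
Digits found: ['1', '6', '5', '5', '0', '6', '4']
Total: 7

7


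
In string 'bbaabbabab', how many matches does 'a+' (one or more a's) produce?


Pattern 'a+' matches one or more consecutive a's.
String: 'bbaabbabab'
Scanning for runs of a:
  Match 1: 'aa' (length 2)
  Match 2: 'a' (length 1)
  Match 3: 'a' (length 1)
Total matches: 3

3


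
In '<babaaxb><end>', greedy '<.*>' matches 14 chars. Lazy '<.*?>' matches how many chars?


Greedy '<.*>' tries to match as MUCH as possible.
Lazy '<.*?>' tries to match as LITTLE as possible.

String: '<babaaxb><end>'
Greedy '<.*>' starts at first '<' and extends to the LAST '>': '<babaaxb><end>' (14 chars)
Lazy '<.*?>' starts at first '<' and stops at the FIRST '>': '<babaaxb>' (9 chars)

9


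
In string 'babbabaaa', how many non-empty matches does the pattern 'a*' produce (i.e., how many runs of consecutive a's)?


Pattern 'a*' matches zero or more a's. We want non-empty runs of consecutive a's.
String: 'babbabaaa'
Walking through the string to find runs of a's:
  Run 1: positions 1-1 -> 'a'
  Run 2: positions 4-4 -> 'a'
  Run 3: positions 6-8 -> 'aaa'
Non-empty runs found: ['a', 'a', 'aaa']
Count: 3

3


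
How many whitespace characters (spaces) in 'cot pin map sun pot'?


\s matches whitespace characters (spaces, tabs, etc.).
Text: 'cot pin map sun pot'
This text has 5 words separated by spaces.
Number of spaces = number of words - 1 = 5 - 1 = 4

4


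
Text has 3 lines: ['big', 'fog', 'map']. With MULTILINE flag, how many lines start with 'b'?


With MULTILINE flag, ^ matches the start of each line.
Lines: ['big', 'fog', 'map']
Checking which lines start with 'b':
  Line 1: 'big' -> MATCH
  Line 2: 'fog' -> no
  Line 3: 'map' -> no
Matching lines: ['big']
Count: 1

1


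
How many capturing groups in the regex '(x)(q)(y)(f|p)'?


To count capturing groups, count each '(' that starts a group.
Pattern: '(x)(q)(y)(f|p)'
Walking through the pattern:
  Position 0: '(' -> group #1
  Position 3: '(' -> group #2
  Position 6: '(' -> group #3
  Position 9: '(' -> group #4
Total capturing groups: 4

4


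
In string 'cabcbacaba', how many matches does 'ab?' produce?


Pattern 'ab?' matches 'a' optionally followed by 'b'.
String: 'cabcbacaba'
Scanning left to right for 'a' then checking next char:
  Match 1: 'ab' (a followed by b)
  Match 2: 'a' (a not followed by b)
  Match 3: 'ab' (a followed by b)
  Match 4: 'a' (a not followed by b)
Total matches: 4

4


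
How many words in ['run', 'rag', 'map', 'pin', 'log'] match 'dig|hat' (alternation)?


Alternation 'dig|hat' matches either 'dig' or 'hat'.
Checking each word:
  'run' -> no
  'rag' -> no
  'map' -> no
  'pin' -> no
  'log' -> no
Matches: []
Count: 0

0


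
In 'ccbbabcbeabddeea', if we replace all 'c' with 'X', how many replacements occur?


re.sub('c', 'X', text) replaces every occurrence of 'c' with 'X'.
Text: 'ccbbabcbeabddeea'
Scanning for 'c':
  pos 0: 'c' -> replacement #1
  pos 1: 'c' -> replacement #2
  pos 6: 'c' -> replacement #3
Total replacements: 3

3


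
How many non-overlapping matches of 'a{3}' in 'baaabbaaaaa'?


Pattern 'a{3}' matches exactly 3 consecutive a's (greedy, non-overlapping).
String: 'baaabbaaaaa'
Scanning for runs of a's:
  Run at pos 1: 'aaa' (length 3) -> 1 match(es)
  Run at pos 6: 'aaaaa' (length 5) -> 1 match(es)
Matches found: ['aaa', 'aaa']
Total: 2

2


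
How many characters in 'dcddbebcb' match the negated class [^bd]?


Negated class [^bd] matches any char NOT in {b, d}
Scanning 'dcddbebcb':
  pos 0: 'd' -> no (excluded)
  pos 1: 'c' -> MATCH
  pos 2: 'd' -> no (excluded)
  pos 3: 'd' -> no (excluded)
  pos 4: 'b' -> no (excluded)
  pos 5: 'e' -> MATCH
  pos 6: 'b' -> no (excluded)
  pos 7: 'c' -> MATCH
  pos 8: 'b' -> no (excluded)
Total matches: 3

3


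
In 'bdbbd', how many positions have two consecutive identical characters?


Looking for consecutive identical characters in 'bdbbd':
  pos 0-1: 'b' vs 'd' -> different
  pos 1-2: 'd' vs 'b' -> different
  pos 2-3: 'b' vs 'b' -> MATCH ('bb')
  pos 3-4: 'b' vs 'd' -> different
Consecutive identical pairs: ['bb']
Count: 1

1


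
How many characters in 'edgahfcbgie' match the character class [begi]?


Character class [begi] matches any of: {b, e, g, i}
Scanning string 'edgahfcbgie' character by character:
  pos 0: 'e' -> MATCH
  pos 1: 'd' -> no
  pos 2: 'g' -> MATCH
  pos 3: 'a' -> no
  pos 4: 'h' -> no
  pos 5: 'f' -> no
  pos 6: 'c' -> no
  pos 7: 'b' -> MATCH
  pos 8: 'g' -> MATCH
  pos 9: 'i' -> MATCH
  pos 10: 'e' -> MATCH
Total matches: 6

6


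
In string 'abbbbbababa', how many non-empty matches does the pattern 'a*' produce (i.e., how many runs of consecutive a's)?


Pattern 'a*' matches zero or more a's. We want non-empty runs of consecutive a's.
String: 'abbbbbababa'
Walking through the string to find runs of a's:
  Run 1: positions 0-0 -> 'a'
  Run 2: positions 6-6 -> 'a'
  Run 3: positions 8-8 -> 'a'
  Run 4: positions 10-10 -> 'a'
Non-empty runs found: ['a', 'a', 'a', 'a']
Count: 4

4


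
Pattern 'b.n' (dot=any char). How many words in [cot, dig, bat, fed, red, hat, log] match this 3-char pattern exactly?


Pattern 'b.n' means: starts with 'b', any single char, ends with 'n'.
Checking each word (must be exactly 3 chars):
  'cot' (len=3): no
  'dig' (len=3): no
  'bat' (len=3): no
  'fed' (len=3): no
  'red' (len=3): no
  'hat' (len=3): no
  'log' (len=3): no
Matching words: []
Total: 0

0


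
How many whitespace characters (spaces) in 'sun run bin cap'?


\s matches whitespace characters (spaces, tabs, etc.).
Text: 'sun run bin cap'
This text has 4 words separated by spaces.
Number of spaces = number of words - 1 = 4 - 1 = 3

3


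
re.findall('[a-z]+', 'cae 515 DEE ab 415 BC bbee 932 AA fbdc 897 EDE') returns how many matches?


Pattern '[a-z]+' finds one or more lowercase letters.
Text: 'cae 515 DEE ab 415 BC bbee 932 AA fbdc 897 EDE'
Scanning for matches:
  Match 1: 'cae'
  Match 2: 'ab'
  Match 3: 'bbee'
  Match 4: 'fbdc'
Total matches: 4

4


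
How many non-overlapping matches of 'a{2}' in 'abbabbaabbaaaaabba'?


Pattern 'a{2}' matches exactly 2 consecutive a's (greedy, non-overlapping).
String: 'abbabbaabbaaaaabba'
Scanning for runs of a's:
  Run at pos 0: 'a' (length 1) -> 0 match(es)
  Run at pos 3: 'a' (length 1) -> 0 match(es)
  Run at pos 6: 'aa' (length 2) -> 1 match(es)
  Run at pos 10: 'aaaaa' (length 5) -> 2 match(es)
  Run at pos 17: 'a' (length 1) -> 0 match(es)
Matches found: ['aa', 'aa', 'aa']
Total: 3

3


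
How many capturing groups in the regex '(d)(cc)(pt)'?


To count capturing groups, count each '(' that starts a group.
Pattern: '(d)(cc)(pt)'
Walking through the pattern:
  Position 0: '(' -> group #1
  Position 3: '(' -> group #2
  Position 7: '(' -> group #3
Total capturing groups: 3

3


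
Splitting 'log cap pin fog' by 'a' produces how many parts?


Splitting by 'a' breaks the string at each occurrence of the separator.
Text: 'log cap pin fog'
Parts after split:
  Part 1: 'log c'
  Part 2: 'p pin fog'
Total parts: 2

2


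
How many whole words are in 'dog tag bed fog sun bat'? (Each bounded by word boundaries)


Word boundaries (\b) mark the start/end of each word.
Text: 'dog tag bed fog sun bat'
Splitting by whitespace:
  Word 1: 'dog'
  Word 2: 'tag'
  Word 3: 'bed'
  Word 4: 'fog'
  Word 5: 'sun'
  Word 6: 'bat'
Total whole words: 6

6


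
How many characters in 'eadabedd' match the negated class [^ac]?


Negated class [^ac] matches any char NOT in {a, c}
Scanning 'eadabedd':
  pos 0: 'e' -> MATCH
  pos 1: 'a' -> no (excluded)
  pos 2: 'd' -> MATCH
  pos 3: 'a' -> no (excluded)
  pos 4: 'b' -> MATCH
  pos 5: 'e' -> MATCH
  pos 6: 'd' -> MATCH
  pos 7: 'd' -> MATCH
Total matches: 6

6


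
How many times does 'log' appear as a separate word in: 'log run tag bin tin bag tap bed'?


Scanning each word for exact match 'log':
  Word 1: 'log' -> MATCH
  Word 2: 'run' -> no
  Word 3: 'tag' -> no
  Word 4: 'bin' -> no
  Word 5: 'tin' -> no
  Word 6: 'bag' -> no
  Word 7: 'tap' -> no
  Word 8: 'bed' -> no
Total matches: 1

1
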